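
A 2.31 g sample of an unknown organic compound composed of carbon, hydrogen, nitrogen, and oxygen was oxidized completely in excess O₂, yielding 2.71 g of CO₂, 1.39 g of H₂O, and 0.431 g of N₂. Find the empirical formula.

C2H5NO2

mol C = 2.71 g CO₂ ÷ 44.009 g/mol = 0.06158 mol
mol H = 2 × 1.39 g H₂O ÷ 18.015 g/mol = 0.1543 mol
mol N = 2 × 0.431 g N₂ ÷ 28.014 g/mol = 0.03077 mol
mass O = 2.31 − (0.7396 + 0.1556 + 0.4310) = 0.9838 g → mol O = 0.9838 ÷ 15.999 = 0.06149 mol
Divide by the smallest (0.03077 mol): C 2.001, H 5.015, N 1.000, O 1.998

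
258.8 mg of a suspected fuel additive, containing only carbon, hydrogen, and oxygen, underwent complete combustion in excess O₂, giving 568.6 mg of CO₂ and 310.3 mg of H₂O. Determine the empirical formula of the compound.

C3H8O

mol C = 0.5686 g CO₂ ÷ 44.009 g/mol = 0.012920 mol
mol H = 2 × 0.3103 g H₂O ÷ 18.015 g/mol = 0.034449 mol
mass O = 0.2588 − (0.15518 + 0.034725) = 0.068892 g → mol O = 0.068892 ÷ 15.999 = 0.0043060 mol
Divide by the smallest (0.0043060 mol): C 3.000, H 8.000, O 1.000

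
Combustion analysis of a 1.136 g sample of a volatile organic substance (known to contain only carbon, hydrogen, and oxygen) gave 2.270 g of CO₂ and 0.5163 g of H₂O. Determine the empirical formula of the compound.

mol C = 2.270 g CO₂ ÷ 44.009 g/mol = 0.051580 mol
mol H = 2 × 0.5163 g H₂O ÷ 18.015 g/mol = 0.057319 mol
mass O = 1.136 − (0.61953 + 0.057777) = 0.45869 g → mol O = 0.45869 ÷ 15.999 = 0.028670 mol
Divide by the smallest (0.028670 mol): C 1.799, H 1.999, O 1.000
Multiplying each by 5 gives whole numbers: C 9.00, H 10.00, O 5.00

C9H10O5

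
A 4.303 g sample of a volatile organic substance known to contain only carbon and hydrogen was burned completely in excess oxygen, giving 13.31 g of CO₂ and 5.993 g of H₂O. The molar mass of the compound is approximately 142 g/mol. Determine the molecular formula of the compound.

mol C = 13.31 g CO₂ ÷ 44.009 g/mol = 0.30244 mol
mol H = 2 × 5.993 g H₂O ÷ 18.015 g/mol = 0.66533 mol
Divide by the smallest (0.30244 mol): C 1.000, H 2.200
Multiplying each by 5 gives whole numbers: C 5.00, H 11.00
Empirical formula: C5H11
Empirical-formula mass = 71.14 g/mol; 142 ÷ 71.14 ≈ 2, so the molecular formula is C10H22.

C10H22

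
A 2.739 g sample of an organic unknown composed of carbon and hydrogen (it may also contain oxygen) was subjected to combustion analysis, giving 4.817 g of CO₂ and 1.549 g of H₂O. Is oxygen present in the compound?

mol C = 4.817 g CO₂ ÷ 44.009 g/mol = 0.10945 mol
mol H = 2 × 1.549 g H₂O ÷ 18.015 g/mol = 0.17197 mol
C and H account for only 1.4880 g of the 2.739 g sample; the remaining 1.2510 g must be oxygen.

yes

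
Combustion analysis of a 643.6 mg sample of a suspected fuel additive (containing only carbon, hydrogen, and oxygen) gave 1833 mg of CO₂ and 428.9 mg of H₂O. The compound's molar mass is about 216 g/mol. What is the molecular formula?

C14H16O2

mol C = 1.833 g CO₂ ÷ 44.009 g/mol = 0.041651 mol
mol H = 2 × 0.4289 g H₂O ÷ 18.015 g/mol = 0.047616 mol
mass O = 0.6436 − (0.50027 + 0.047997) = 0.095338 g → mol O = 0.095338 ÷ 15.999 = 0.0059590 mol
Divide by the smallest (0.0059590 mol): C 6.990, H 7.991, O 1.000
Empirical formula: C7H8O
Empirical-formula mass = 108.14 g/mol; 216 ÷ 108.14 ≈ 2, so the molecular formula is C14H16O2.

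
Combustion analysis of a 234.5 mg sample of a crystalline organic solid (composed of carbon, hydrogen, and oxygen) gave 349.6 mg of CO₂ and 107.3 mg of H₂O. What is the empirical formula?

mol C = 0.3496 g CO₂ ÷ 44.009 g/mol = 0.0079438 mol
mol H = 2 × 0.1073 g H₂O ÷ 18.015 g/mol = 0.011912 mol
mass O = 0.2345 − (0.095413 + 0.012008) = 0.12708 g → mol O = 0.12708 ÷ 15.999 = 0.0079429 mol
Divide by the smallest (0.0079429 mol): C 1.000, H 1.500, O 1.000
Multiplying each by 2 gives whole numbers: C 2.00, H 3.00, O 2.00

C2H3O2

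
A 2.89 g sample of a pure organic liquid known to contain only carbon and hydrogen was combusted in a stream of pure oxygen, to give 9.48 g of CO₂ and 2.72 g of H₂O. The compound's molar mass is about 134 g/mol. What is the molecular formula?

mol C = 9.48 g CO₂ ÷ 44.009 g/mol = 0.2154 mol
mol H = 2 × 2.72 g H₂O ÷ 18.015 g/mol = 0.3020 mol
Divide by the smallest (0.2154 mol): C 1.000, H 1.402
Multiplying each by 5 gives whole numbers: C 5.00, H 7.01
Empirical formula: C5H7
Empirical-formula mass = 67.11 g/mol; 134 ÷ 67.11 ≈ 2, so the molecular formula is C10H14.

C10H14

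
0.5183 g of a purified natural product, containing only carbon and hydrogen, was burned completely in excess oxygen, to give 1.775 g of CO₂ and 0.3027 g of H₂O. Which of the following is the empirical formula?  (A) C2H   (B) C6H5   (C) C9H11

mol C = 1.775 g CO₂ ÷ 44.009 g/mol = 0.040333 mol
mol H = 2 × 0.3027 g H₂O ÷ 18.015 g/mol = 0.033605 mol
Divide by the smallest (0.033605 mol): C 1.200, H 1.000
Multiplying each by 5 gives whole numbers: C 6.00, H 5.00

(B) C6H5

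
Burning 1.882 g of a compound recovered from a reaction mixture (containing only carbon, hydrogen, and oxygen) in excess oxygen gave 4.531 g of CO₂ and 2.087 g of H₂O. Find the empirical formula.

mol C = 4.531 g CO₂ ÷ 44.009 g/mol = 0.10296 mol
mol H = 2 × 2.087 g H₂O ÷ 18.015 g/mol = 0.23170 mol
mass O = 1.882 − (1.2366 + 0.23355) = 0.41184 g → mol O = 0.41184 ÷ 15.999 = 0.025742 mol
Divide by the smallest (0.025742 mol): C 4.000, H 9.001, O 1.000

C4H9O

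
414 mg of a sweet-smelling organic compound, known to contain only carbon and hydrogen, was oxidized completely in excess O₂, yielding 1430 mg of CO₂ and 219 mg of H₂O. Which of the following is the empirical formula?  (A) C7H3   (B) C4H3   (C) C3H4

(B) C4H3

mol C = 1.43 g CO₂ ÷ 44.009 g/mol = 0.03249 mol
mol H = 2 × 0.219 g H₂O ÷ 18.015 g/mol = 0.02431 mol
Divide by the smallest (0.02431 mol): C 1.336, H 1.000
Multiplying each by 3 gives whole numbers: C 4.01, H 3.00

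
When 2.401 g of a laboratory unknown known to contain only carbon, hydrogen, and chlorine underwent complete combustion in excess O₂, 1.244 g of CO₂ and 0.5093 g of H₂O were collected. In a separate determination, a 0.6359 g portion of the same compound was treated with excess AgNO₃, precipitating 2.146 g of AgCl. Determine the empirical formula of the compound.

mol C = 1.244 g CO₂ ÷ 44.009 g/mol = 0.028267 mol
mol H = 2 × 0.5093 g H₂O ÷ 18.015 g/mol = 0.056542 mol
From the AgCl data: mol Cl per gram of compound = (2.146 ÷ 143.318) ÷ 0.6359 = 0.023547 mol/g, so in the 2.401 g combustion sample mol Cl = 0.056537 mol
Divide by the smallest (0.028267 mol): C 1.000, H 2.000, Cl 2.000

CH2Cl2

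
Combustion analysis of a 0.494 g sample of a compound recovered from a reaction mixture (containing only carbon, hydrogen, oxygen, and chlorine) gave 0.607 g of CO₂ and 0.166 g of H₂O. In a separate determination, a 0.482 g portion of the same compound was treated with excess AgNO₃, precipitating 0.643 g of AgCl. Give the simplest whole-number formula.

C3H4ClO2

mol C = 0.607 g CO₂ ÷ 44.009 g/mol = 0.01379 mol
mol H = 2 × 0.166 g H₂O ÷ 18.015 g/mol = 0.01843 mol
From the AgCl data: mol Cl per gram of compound = (0.643 ÷ 143.318) ÷ 0.482 = 0.009308 mol/g, so in the 0.494 g combustion sample mol Cl = 0.004598 mol
mass O = 0.494 − (0.1657 + 0.01858 + 0.1630) = 0.1468 g → mol O = 0.1468 ÷ 15.999 = 0.009173 mol
Divide by the smallest (0.004598 mol): C 3.000, H 4.008, Cl 1.000, O 1.995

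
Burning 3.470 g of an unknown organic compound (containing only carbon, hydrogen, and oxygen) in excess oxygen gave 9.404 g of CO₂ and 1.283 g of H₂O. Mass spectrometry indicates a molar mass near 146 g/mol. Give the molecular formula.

mol C = 9.404 g CO₂ ÷ 44.009 g/mol = 0.21368 mol
mol H = 2 × 1.283 g H₂O ÷ 18.015 g/mol = 0.14244 mol
mass O = 3.470 − (2.5666 + 0.14358) = 0.75987 g → mol O = 0.75987 ÷ 15.999 = 0.047495 mol
Divide by the smallest (0.047495 mol): C 4.499, H 2.999, O 1.000
Multiplying each by 2 gives whole numbers: C 9.00, H 6.00, O 2.00
Empirical formula: C9H6O2
Empirical-formula mass = 146.14 g/mol; 146 ÷ 146.14 ≈ 1, so the molecular formula is C9H6O2.

C9H6O2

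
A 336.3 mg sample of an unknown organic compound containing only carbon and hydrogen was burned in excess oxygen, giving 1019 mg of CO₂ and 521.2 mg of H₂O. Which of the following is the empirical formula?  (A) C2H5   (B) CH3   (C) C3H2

(A) C2H5

mol C = 1.019 g CO₂ ÷ 44.009 g/mol = 0.023154 mol
mol H = 2 × 0.5212 g H₂O ÷ 18.015 g/mol = 0.057863 mol
Divide by the smallest (0.023154 mol): C 1.000, H 2.499
Multiplying each by 2 gives whole numbers: C 2.00, H 5.00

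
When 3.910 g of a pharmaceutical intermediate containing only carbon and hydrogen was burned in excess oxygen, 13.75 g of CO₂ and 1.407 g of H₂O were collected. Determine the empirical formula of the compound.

mol C = 13.75 g CO₂ ÷ 44.009 g/mol = 0.31244 mol
mol H = 2 × 1.407 g H₂O ÷ 18.015 g/mol = 0.15620 mol
Divide by the smallest (0.15620 mol): C 2.000, H 1.000

C2H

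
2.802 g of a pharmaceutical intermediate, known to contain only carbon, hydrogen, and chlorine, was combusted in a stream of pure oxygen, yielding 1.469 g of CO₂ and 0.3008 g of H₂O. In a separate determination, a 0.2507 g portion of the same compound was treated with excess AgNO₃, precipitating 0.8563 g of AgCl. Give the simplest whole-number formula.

CHCl2

mol C = 1.469 g CO₂ ÷ 44.009 g/mol = 0.033380 mol
mol H = 2 × 0.3008 g H₂O ÷ 18.015 g/mol = 0.033394 mol
From the AgCl data: mol Cl per gram of compound = (0.8563 ÷ 143.318) ÷ 0.2507 = 0.023833 mol/g, so in the 2.802 g combustion sample mol Cl = 0.066779 mol
Divide by the smallest (0.033380 mol): C 1.000, H 1.000, Cl 2.001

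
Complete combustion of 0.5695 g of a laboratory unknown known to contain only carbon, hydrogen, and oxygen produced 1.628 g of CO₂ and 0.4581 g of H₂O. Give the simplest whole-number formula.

C8H11O

mol C = 1.628 g CO₂ ÷ 44.009 g/mol = 0.036992 mol
mol H = 2 × 0.4581 g H₂O ÷ 18.015 g/mol = 0.050858 mol
mass O = 0.5695 − (0.44432 + 0.051264) = 0.073919 g → mol O = 0.073919 ÷ 15.999 = 0.0046203 mol
Divide by the smallest (0.0046203 mol): C 8.007, H 11.008, O 1.000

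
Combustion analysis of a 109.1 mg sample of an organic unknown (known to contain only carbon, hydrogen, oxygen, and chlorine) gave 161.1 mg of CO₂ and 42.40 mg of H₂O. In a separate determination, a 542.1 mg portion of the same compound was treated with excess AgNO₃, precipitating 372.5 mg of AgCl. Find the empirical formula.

C7H9ClO5

mol C = 0.1611 g CO₂ ÷ 44.009 g/mol = 0.0036606 mol
mol H = 2 × 0.04240 g H₂O ÷ 18.015 g/mol = 0.0047072 mol
From the AgCl data: mol Cl per gram of compound = (0.3725 ÷ 143.318) ÷ 0.5421 = 0.0047945 mol/g, so in the 0.1091 g combustion sample mol Cl = 0.00052308 mol
mass O = 0.1091 − (0.043968 + 0.0047448 + 0.018543) = 0.041844 g → mol O = 0.041844 ÷ 15.999 = 0.0026154 mol
Divide by the smallest (0.00052308 mol): C 6.998, H 8.999, Cl 1.000, O 5.000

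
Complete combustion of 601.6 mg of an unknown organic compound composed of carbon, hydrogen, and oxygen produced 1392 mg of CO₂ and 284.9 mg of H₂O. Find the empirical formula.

mol C = 1.392 g CO₂ ÷ 44.009 g/mol = 0.031630 mol
mol H = 2 × 0.2849 g H₂O ÷ 18.015 g/mol = 0.031629 mol
mass O = 0.6016 − (0.37991 + 0.031882) = 0.18981 g → mol O = 0.18981 ÷ 15.999 = 0.011864 mol
Divide by the smallest (0.011864 mol): C 2.666, H 2.666, O 1.000
Multiplying each by 3 gives whole numbers: C 8.00, H 8.00, O 3.00

C8H8O3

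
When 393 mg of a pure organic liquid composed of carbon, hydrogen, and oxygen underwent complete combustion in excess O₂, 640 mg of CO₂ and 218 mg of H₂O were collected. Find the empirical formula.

C6H10O5

mol C = 0.640 g CO₂ ÷ 44.009 g/mol = 0.01454 mol
mol H = 2 × 0.218 g H₂O ÷ 18.015 g/mol = 0.02420 mol
mass O = 0.393 − (0.1747 + 0.02440) = 0.1939 g → mol O = 0.1939 ÷ 15.999 = 0.01212 mol
Divide by the smallest (0.01212 mol): C 1.200, H 1.997, O 1.000
Multiplying each by 5 gives whole numbers: C 6.00, H 9.98, O 5.00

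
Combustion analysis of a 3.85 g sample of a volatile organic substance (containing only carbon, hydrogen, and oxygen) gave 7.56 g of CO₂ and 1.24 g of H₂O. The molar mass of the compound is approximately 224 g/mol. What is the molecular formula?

mol C = 7.56 g CO₂ ÷ 44.009 g/mol = 0.1718 mol
mol H = 2 × 1.24 g H₂O ÷ 18.015 g/mol = 0.1377 mol
mass O = 3.85 − (2.063 + 0.1388) = 1.648 g → mol O = 1.648 ÷ 15.999 = 0.1030 mol
Divide by the smallest (0.1030 mol): C 1.668, H 1.336, O 1.000
Multiplying each by 3 gives whole numbers: C 5.00, H 4.01, O 3.00
Empirical formula: C5H4O3
Empirical-formula mass = 112.08 g/mol; 224 ÷ 112.08 ≈ 2, so the molecular formula is C10H8O6.

C10H8O6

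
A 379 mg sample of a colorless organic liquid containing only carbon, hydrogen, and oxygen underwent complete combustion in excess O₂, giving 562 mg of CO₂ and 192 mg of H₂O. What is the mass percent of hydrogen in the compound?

mol C = 0.562 g CO₂ ÷ 44.009 g/mol = 0.01277 mol
mol H = 2 × 0.192 g H₂O ÷ 18.015 g/mol = 0.02132 mol
mass O = 0.379 − (0.1534 + 0.02149) = 0.2041 g → mol O = 0.2041 ÷ 15.999 = 0.01276 mol
mass % H = 0.02149 g ÷ 0.379 g × 100%

5.7%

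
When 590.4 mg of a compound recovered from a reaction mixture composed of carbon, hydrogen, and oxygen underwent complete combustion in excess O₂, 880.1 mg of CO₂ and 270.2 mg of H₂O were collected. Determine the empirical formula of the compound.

C2H3O2

mol C = 0.8801 g CO₂ ÷ 44.009 g/mol = 0.019998 mol
mol H = 2 × 0.2702 g H₂O ÷ 18.015 g/mol = 0.029997 mol
mass O = 0.5904 − (0.24020 + 0.030237) = 0.31996 g → mol O = 0.31996 ÷ 15.999 = 0.019999 mol
Divide by the smallest (0.019998 mol): C 1.000, H 1.500, O 1.000
Multiplying each by 2 gives whole numbers: C 2.00, H 3.00, O 2.00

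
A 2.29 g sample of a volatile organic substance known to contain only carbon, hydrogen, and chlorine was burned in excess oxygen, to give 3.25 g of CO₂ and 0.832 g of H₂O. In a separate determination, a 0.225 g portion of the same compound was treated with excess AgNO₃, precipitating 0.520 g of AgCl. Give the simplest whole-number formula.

C4H5Cl2

mol C = 3.25 g CO₂ ÷ 44.009 g/mol = 0.07385 mol
mol H = 2 × 0.832 g H₂O ÷ 18.015 g/mol = 0.09237 mol
From the AgCl data: mol Cl per gram of compound = (0.520 ÷ 143.318) ÷ 0.225 = 0.01613 mol/g, so in the 2.29 g combustion sample mol Cl = 0.03693 mol
Divide by the smallest (0.03693 mol): C 2.000, H 2.501, Cl 1.000
Multiplying each by 2 gives whole numbers: C 4.00, H 5.00, Cl 2.00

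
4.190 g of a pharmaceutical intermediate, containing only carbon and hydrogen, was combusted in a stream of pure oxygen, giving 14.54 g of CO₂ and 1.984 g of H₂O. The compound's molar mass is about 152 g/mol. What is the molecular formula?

C12H8

mol C = 14.54 g CO₂ ÷ 44.009 g/mol = 0.33039 mol
mol H = 2 × 1.984 g H₂O ÷ 18.015 g/mol = 0.22026 mol
Divide by the smallest (0.22026 mol): C 1.500, H 1.000
Multiplying each by 2 gives whole numbers: C 3.00, H 2.00
Empirical formula: C3H2
Empirical-formula mass = 38.05 g/mol; 152 ÷ 38.05 ≈ 4, so the molecular formula is C12H8.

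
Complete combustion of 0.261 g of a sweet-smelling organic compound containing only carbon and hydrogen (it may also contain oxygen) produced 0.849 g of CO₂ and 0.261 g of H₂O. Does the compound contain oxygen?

no

mol C = 0.849 g CO₂ ÷ 44.009 g/mol = 0.01929 mol
mol H = 2 × 0.261 g H₂O ÷ 18.015 g/mol = 0.02898 mol
C and H together account for 0.2609 g — essentially the entire 0.261 g sample — so the compound contains no oxygen.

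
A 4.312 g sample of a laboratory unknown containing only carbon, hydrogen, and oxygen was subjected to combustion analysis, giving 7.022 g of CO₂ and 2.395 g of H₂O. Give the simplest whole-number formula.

mol C = 7.022 g CO₂ ÷ 44.009 g/mol = 0.15956 mol
mol H = 2 × 2.395 g H₂O ÷ 18.015 g/mol = 0.26589 mol
mass O = 4.312 − (1.9165 + 0.26802) = 2.1275 g → mol O = 2.1275 ÷ 15.999 = 0.13298 mol
Divide by the smallest (0.13298 mol): C 1.200, H 1.999, O 1.000
Multiplying each by 5 gives whole numbers: C 6.00, H 10.00, O 5.00

C6H10O5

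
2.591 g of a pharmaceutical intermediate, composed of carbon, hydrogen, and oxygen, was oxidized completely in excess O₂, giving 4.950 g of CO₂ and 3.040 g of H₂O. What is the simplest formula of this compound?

C2H6O

mol C = 4.950 g CO₂ ÷ 44.009 g/mol = 0.11248 mol
mol H = 2 × 3.040 g H₂O ÷ 18.015 g/mol = 0.33750 mol
mass O = 2.591 − (1.3510 + 0.34020) = 0.89984 g → mol O = 0.89984 ÷ 15.999 = 0.056244 mol
Divide by the smallest (0.056244 mol): C 2.000, H 6.001, O 1.000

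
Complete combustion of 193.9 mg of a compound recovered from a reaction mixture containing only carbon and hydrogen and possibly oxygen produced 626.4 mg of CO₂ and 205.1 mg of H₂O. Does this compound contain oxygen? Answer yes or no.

no

mol C = 0.6264 g CO₂ ÷ 44.009 g/mol = 0.014233 mol
mol H = 2 × 0.2051 g H₂O ÷ 18.015 g/mol = 0.022770 mol
C and H together account for 0.19391 g — essentially the entire 0.1939 g sample — so the compound contains no oxygen.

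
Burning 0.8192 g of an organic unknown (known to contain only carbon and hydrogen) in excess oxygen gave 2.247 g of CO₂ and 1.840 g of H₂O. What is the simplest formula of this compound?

CH4

mol C = 2.247 g CO₂ ÷ 44.009 g/mol = 0.051058 mol
mol H = 2 × 1.840 g H₂O ÷ 18.015 g/mol = 0.20427 mol
Divide by the smallest (0.051058 mol): C 1.000, H 4.001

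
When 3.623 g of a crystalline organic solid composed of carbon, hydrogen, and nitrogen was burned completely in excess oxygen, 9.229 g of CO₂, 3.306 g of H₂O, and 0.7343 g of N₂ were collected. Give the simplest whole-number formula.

C4H7N

mol C = 9.229 g CO₂ ÷ 44.009 g/mol = 0.20971 mol
mol H = 2 × 3.306 g H₂O ÷ 18.015 g/mol = 0.36703 mol
mol N = 2 × 0.7343 g N₂ ÷ 28.014 g/mol = 0.052424 mol
Divide by the smallest (0.052424 mol): C 4.000, H 7.001, N 1.000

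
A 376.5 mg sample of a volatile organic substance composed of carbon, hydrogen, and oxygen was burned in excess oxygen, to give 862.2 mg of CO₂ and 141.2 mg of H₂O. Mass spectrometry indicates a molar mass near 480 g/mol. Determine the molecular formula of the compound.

mol C = 0.8622 g CO₂ ÷ 44.009 g/mol = 0.019591 mol
mol H = 2 × 0.1412 g H₂O ÷ 18.015 g/mol = 0.015676 mol
mass O = 0.3765 − (0.23531 + 0.015801) = 0.12539 g → mol O = 0.12539 ÷ 15.999 = 0.0078371 mol
Divide by the smallest (0.0078371 mol): C 2.500, H 2.000, O 1.000
Multiplying each by 2 gives whole numbers: C 5.00, H 4.00, O 2.00
Empirical formula: C5H4O2
Empirical-formula mass = 96.08 g/mol; 480 ÷ 96.08 ≈ 5, so the molecular formula is C25H20O10.

C25H20O10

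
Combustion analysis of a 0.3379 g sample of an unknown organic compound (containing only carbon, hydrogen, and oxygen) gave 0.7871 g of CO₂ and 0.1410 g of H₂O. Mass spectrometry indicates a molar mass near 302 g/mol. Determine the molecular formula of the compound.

mol C = 0.7871 g CO₂ ÷ 44.009 g/mol = 0.017885 mol
mol H = 2 × 0.1410 g H₂O ÷ 18.015 g/mol = 0.015654 mol
mass O = 0.3379 − (0.21482 + 0.015779) = 0.10730 g → mol O = 0.10730 ÷ 15.999 = 0.0067070 mol
Divide by the smallest (0.0067070 mol): C 2.667, H 2.334, O 1.000
Multiplying each by 3 gives whole numbers: C 8.00, H 7.00, O 3.00
Empirical formula: C8H7O3
Empirical-formula mass = 151.14 g/mol; 302 ÷ 151.14 ≈ 2, so the molecular formula is C16H14O6.

C16H14O6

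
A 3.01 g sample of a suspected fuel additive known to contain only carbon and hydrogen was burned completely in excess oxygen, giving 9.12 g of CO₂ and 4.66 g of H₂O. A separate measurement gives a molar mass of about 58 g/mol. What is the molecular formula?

C4H10

mol C = 9.12 g CO₂ ÷ 44.009 g/mol = 0.2072 mol
mol H = 2 × 4.66 g H₂O ÷ 18.015 g/mol = 0.5173 mol
Divide by the smallest (0.2072 mol): C 1.000, H 2.496
Multiplying each by 2 gives whole numbers: C 2.00, H 4.99
Empirical formula: C2H5
Empirical-formula mass = 29.06 g/mol; 58 ÷ 29.06 ≈ 2, so the molecular formula is C4H10.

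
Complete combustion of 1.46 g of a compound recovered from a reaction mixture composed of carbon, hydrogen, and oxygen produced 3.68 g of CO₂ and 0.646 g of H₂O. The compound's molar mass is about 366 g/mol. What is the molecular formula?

mol C = 3.68 g CO₂ ÷ 44.009 g/mol = 0.08362 mol
mol H = 2 × 0.646 g H₂O ÷ 18.015 g/mol = 0.07172 mol
mass O = 1.46 − (1.004 + 0.07229) = 0.3834 g → mol O = 0.3834 ÷ 15.999 = 0.02396 mol
Divide by the smallest (0.02396 mol): C 3.490, H 2.993, O 1.000
Multiplying each by 2 gives whole numbers: C 6.98, H 5.99, O 2.00
Empirical formula: C7H6O2
Empirical-formula mass = 122.12 g/mol; 366 ÷ 122.12 ≈ 3, so the molecular formula is C21H18O6.

C21H18O6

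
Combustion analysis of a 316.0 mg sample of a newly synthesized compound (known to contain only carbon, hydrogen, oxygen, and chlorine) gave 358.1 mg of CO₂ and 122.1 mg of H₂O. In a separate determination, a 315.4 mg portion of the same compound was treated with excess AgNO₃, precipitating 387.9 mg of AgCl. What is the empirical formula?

C6H10Cl2O5

mol C = 0.3581 g CO₂ ÷ 44.009 g/mol = 0.0081370 mol
mol H = 2 × 0.1221 g H₂O ÷ 18.015 g/mol = 0.013555 mol
From the AgCl data: mol Cl per gram of compound = (0.3879 ÷ 143.318) ÷ 0.3154 = 0.0085814 mol/g, so in the 0.3160 g combustion sample mol Cl = 0.0027117 mol
mass O = 0.3160 − (0.097733 + 0.013664 + 0.096130) = 0.10847 g → mol O = 0.10847 ÷ 15.999 = 0.0067800 mol
Divide by the smallest (0.0027117 mol): C 3.001, H 4.999, Cl 1.000, O 2.500
Multiplying each by 2 gives whole numbers: C 6.00, H 10.00, Cl 2.00, O 5.00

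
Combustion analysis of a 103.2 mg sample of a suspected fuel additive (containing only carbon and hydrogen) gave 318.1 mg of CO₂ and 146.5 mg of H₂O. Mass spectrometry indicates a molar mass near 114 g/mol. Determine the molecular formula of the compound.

C8H18

mol C = 0.3181 g CO₂ ÷ 44.009 g/mol = 0.0072281 mol
mol H = 2 × 0.1465 g H₂O ÷ 18.015 g/mol = 0.016264 mol
Divide by the smallest (0.0072281 mol): C 1.000, H 2.250
Multiplying each by 4 gives whole numbers: C 4.00, H 9.00
Empirical formula: C4H9
Empirical-formula mass = 57.12 g/mol; 114 ÷ 57.12 ≈ 2, so the molecular formula is C8H18.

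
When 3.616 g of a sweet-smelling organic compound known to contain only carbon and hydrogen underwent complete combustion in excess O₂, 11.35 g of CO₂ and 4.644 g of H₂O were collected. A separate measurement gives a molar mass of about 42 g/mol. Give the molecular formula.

mol C = 11.35 g CO₂ ÷ 44.009 g/mol = 0.25790 mol
mol H = 2 × 4.644 g H₂O ÷ 18.015 g/mol = 0.51557 mol
Divide by the smallest (0.25790 mol): C 1.000, H 1.999
Empirical formula: CH2
Empirical-formula mass = 14.03 g/mol; 42 ÷ 14.03 ≈ 3, so the molecular formula is C3H6.

C3H6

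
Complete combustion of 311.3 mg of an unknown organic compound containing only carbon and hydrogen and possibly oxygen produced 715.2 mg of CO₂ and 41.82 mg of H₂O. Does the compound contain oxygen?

yes

mol C = 0.7152 g CO₂ ÷ 44.009 g/mol = 0.016251 mol
mol H = 2 × 0.04182 g H₂O ÷ 18.015 g/mol = 0.0046428 mol
C and H account for only 0.19987 g of the 0.3113 g sample; the remaining 0.11143 g must be oxygen.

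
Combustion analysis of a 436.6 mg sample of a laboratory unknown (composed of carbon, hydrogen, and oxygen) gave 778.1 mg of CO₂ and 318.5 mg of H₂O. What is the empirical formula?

mol C = 0.7781 g CO₂ ÷ 44.009 g/mol = 0.017680 mol
mol H = 2 × 0.3185 g H₂O ÷ 18.015 g/mol = 0.035359 mol
mass O = 0.4366 − (0.21236 + 0.035642) = 0.18860 g → mol O = 0.18860 ÷ 15.999 = 0.011788 mol
Divide by the smallest (0.011788 mol): C 1.500, H 3.000, O 1.000
Multiplying each by 2 gives whole numbers: C 3.00, H 6.00, O 2.00

C3H6O2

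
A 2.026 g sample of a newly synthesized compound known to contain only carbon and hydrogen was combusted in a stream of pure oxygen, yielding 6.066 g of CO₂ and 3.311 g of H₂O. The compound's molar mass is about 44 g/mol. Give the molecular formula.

mol C = 6.066 g CO₂ ÷ 44.009 g/mol = 0.13784 mol
mol H = 2 × 3.311 g H₂O ÷ 18.015 g/mol = 0.36758 mol
Divide by the smallest (0.13784 mol): C 1.000, H 2.667
Multiplying each by 3 gives whole numbers: C 3.00, H 8.00
Empirical formula: C3H8
Empirical-formula mass = 44.10 g/mol; 44 ÷ 44.10 ≈ 1, so the molecular formula is C3H8.

C3H8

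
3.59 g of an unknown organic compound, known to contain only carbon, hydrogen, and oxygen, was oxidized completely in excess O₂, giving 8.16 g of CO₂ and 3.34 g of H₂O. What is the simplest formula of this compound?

mol C = 8.16 g CO₂ ÷ 44.009 g/mol = 0.1854 mol
mol H = 2 × 3.34 g H₂O ÷ 18.015 g/mol = 0.3708 mol
mass O = 3.59 − (2.227 + 0.3738) = 0.9892 g → mol O = 0.9892 ÷ 15.999 = 0.06183 mol
Divide by the smallest (0.06183 mol): C 2.999, H 5.997, O 1.000

C3H6O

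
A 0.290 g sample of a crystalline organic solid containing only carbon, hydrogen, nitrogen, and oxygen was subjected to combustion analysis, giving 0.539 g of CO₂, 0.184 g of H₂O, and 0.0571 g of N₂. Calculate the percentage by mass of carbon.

mol C = 0.539 g CO₂ ÷ 44.009 g/mol = 0.01225 mol
mol H = 2 × 0.184 g H₂O ÷ 18.015 g/mol = 0.02043 mol
mol N = 2 × 0.0571 g N₂ ÷ 28.014 g/mol = 0.004077 mol
mass O = 0.290 − (0.1471 + 0.02059 + 0.05710) = 0.06520 g → mol O = 0.06520 ÷ 15.999 = 0.004076 mol
mass % C = 0.1471 g ÷ 0.290 g × 100%

50.7%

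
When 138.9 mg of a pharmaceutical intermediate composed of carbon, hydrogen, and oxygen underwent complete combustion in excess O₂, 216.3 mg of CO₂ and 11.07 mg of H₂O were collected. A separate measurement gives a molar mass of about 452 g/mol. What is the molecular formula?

C16H4O16

mol C = 0.2163 g CO₂ ÷ 44.009 g/mol = 0.0049149 mol
mol H = 2 × 0.01107 g H₂O ÷ 18.015 g/mol = 0.0012290 mol
mass O = 0.1389 − (0.059033 + 0.0012388) = 0.078628 g → mol O = 0.078628 ÷ 15.999 = 0.0049146 mol
Divide by the smallest (0.0012290 mol): C 3.999, H 1.000, O 3.999
Empirical formula: C4HO4
Empirical-formula mass = 113.05 g/mol; 452 ÷ 113.05 ≈ 4, so the molecular formula is C16H4O16.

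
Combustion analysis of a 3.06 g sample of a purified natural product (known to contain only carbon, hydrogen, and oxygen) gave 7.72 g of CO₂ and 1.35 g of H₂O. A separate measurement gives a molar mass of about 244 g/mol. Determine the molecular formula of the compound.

C14H12O4

mol C = 7.72 g CO₂ ÷ 44.009 g/mol = 0.1754 mol
mol H = 2 × 1.35 g H₂O ÷ 18.015 g/mol = 0.1499 mol
mass O = 3.06 − (2.107 + 0.1511) = 0.8020 g → mol O = 0.8020 ÷ 15.999 = 0.05013 mol
Divide by the smallest (0.05013 mol): C 3.500, H 2.990, O 1.000
Multiplying each by 2 gives whole numbers: C 7.00, H 5.98, O 2.00
Empirical formula: C7H6O2
Empirical-formula mass = 122.12 g/mol; 244 ÷ 122.12 ≈ 2, so the molecular formula is C14H12O4.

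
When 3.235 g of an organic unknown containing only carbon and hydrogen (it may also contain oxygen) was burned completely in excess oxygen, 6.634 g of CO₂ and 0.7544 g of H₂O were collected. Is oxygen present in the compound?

yes

mol C = 6.634 g CO₂ ÷ 44.009 g/mol = 0.15074 mol
mol H = 2 × 0.7544 g H₂O ÷ 18.015 g/mol = 0.083752 mol
C and H account for only 1.8950 g of the 3.235 g sample; the remaining 1.3400 g must be oxygen.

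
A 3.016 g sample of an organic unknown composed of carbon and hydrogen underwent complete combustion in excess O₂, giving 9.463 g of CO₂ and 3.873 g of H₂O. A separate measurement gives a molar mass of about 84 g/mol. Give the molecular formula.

mol C = 9.463 g CO₂ ÷ 44.009 g/mol = 0.21502 mol
mol H = 2 × 3.873 g H₂O ÷ 18.015 g/mol = 0.42998 mol
Divide by the smallest (0.21502 mol): C 1.000, H 2.000
Empirical formula: CH2
Empirical-formula mass = 14.03 g/mol; 84 ÷ 14.03 ≈ 6, so the molecular formula is C6H12.

C6H12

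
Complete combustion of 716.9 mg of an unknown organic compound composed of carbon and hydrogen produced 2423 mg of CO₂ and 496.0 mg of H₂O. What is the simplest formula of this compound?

mol C = 2.423 g CO₂ ÷ 44.009 g/mol = 0.055057 mol
mol H = 2 × 0.4960 g H₂O ÷ 18.015 g/mol = 0.055065 mol
Divide by the smallest (0.055057 mol): C 1.000, H 1.000

CH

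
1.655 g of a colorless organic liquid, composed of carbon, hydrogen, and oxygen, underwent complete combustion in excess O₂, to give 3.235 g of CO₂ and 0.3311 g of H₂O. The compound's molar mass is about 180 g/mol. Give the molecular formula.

mol C = 3.235 g CO₂ ÷ 44.009 g/mol = 0.073508 mol
mol H = 2 × 0.3311 g H₂O ÷ 18.015 g/mol = 0.036758 mol
mass O = 1.655 − (0.88290 + 0.037052) = 0.73505 g → mol O = 0.73505 ÷ 15.999 = 0.045943 mol
Divide by the smallest (0.036758 mol): C 2.000, H 1.000, O 1.250
Multiplying each by 4 gives whole numbers: C 8.00, H 4.00, O 5.00
Empirical formula: C8H4O5
Empirical-formula mass = 180.12 g/mol; 180 ÷ 180.12 ≈ 1, so the molecular formula is C8H4O5.

C8H4O5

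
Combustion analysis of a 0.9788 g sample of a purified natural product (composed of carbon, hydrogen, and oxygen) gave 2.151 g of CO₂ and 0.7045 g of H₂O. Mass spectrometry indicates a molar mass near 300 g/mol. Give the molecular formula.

C15H24O6

mol C = 2.151 g CO₂ ÷ 44.009 g/mol = 0.048876 mol
mol H = 2 × 0.7045 g H₂O ÷ 18.015 g/mol = 0.078213 mol
mass O = 0.9788 − (0.58705 + 0.078838) = 0.31291 g → mol O = 0.31291 ÷ 15.999 = 0.019558 mol
Divide by the smallest (0.019558 mol): C 2.499, H 3.999, O 1.000
Multiplying each by 2 gives whole numbers: C 5.00, H 8.00, O 2.00
Empirical formula: C5H8O2
Empirical-formula mass = 100.12 g/mol; 300 ÷ 100.12 ≈ 3, so the molecular formula is C15H24O6.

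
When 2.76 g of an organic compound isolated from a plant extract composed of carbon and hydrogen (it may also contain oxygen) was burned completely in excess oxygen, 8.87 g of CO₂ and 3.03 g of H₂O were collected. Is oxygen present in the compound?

no

mol C = 8.87 g CO₂ ÷ 44.009 g/mol = 0.2015 mol
mol H = 2 × 3.03 g H₂O ÷ 18.015 g/mol = 0.3364 mol
C and H together account for 2.760 g — essentially the entire 2.76 g sample — so the compound contains no oxygen.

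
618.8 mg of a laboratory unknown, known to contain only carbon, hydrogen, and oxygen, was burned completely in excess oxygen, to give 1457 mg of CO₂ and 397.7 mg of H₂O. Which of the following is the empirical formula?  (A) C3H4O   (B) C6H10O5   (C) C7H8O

(A) C3H4O

mol C = 1.457 g CO₂ ÷ 44.009 g/mol = 0.033107 mol
mol H = 2 × 0.3977 g H₂O ÷ 18.015 g/mol = 0.044152 mol
mass O = 0.6188 − (0.39765 + 0.044505) = 0.17665 g → mol O = 0.17665 ÷ 15.999 = 0.011041 mol
Divide by the smallest (0.011041 mol): C 2.998, H 3.999, O 1.000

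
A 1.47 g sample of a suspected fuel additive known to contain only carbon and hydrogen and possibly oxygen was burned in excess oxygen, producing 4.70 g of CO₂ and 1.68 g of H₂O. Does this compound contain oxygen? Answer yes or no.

mol C = 4.70 g CO₂ ÷ 44.009 g/mol = 0.1068 mol
mol H = 2 × 1.68 g H₂O ÷ 18.015 g/mol = 0.1865 mol
C and H together account for 1.471 g — essentially the entire 1.47 g sample — so the compound contains no oxygen.

no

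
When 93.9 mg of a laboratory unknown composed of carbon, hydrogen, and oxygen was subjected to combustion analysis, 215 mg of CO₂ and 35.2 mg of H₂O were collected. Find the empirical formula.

mol C = 0.215 g CO₂ ÷ 44.009 g/mol = 0.004885 mol
mol H = 2 × 0.0352 g H₂O ÷ 18.015 g/mol = 0.003908 mol
mass O = 0.0939 − (0.05868 + 0.003939) = 0.03128 g → mol O = 0.03128 ÷ 15.999 = 0.001955 mol
Divide by the smallest (0.001955 mol): C 2.499, H 1.999, O 1.000
Multiplying each by 2 gives whole numbers: C 5.00, H 4.00, O 2.00

C5H4O2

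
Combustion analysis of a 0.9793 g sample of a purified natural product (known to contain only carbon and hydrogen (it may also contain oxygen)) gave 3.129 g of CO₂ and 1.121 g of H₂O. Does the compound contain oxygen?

mol C = 3.129 g CO₂ ÷ 44.009 g/mol = 0.071099 mol
mol H = 2 × 1.121 g H₂O ÷ 18.015 g/mol = 0.12445 mol
C and H together account for 0.97942 g — essentially the entire 0.9793 g sample — so the compound contains no oxygen.

no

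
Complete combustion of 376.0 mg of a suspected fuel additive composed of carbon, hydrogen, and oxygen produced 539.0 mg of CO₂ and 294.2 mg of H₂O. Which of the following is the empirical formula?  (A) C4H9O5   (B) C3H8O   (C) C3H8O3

(C) C3H8O3

mol C = 0.5390 g CO₂ ÷ 44.009 g/mol = 0.012247 mol
mol H = 2 × 0.2942 g H₂O ÷ 18.015 g/mol = 0.032662 mol
mass O = 0.3760 − (0.14710 + 0.032923) = 0.19597 g → mol O = 0.19597 ÷ 15.999 = 0.012249 mol
Divide by the smallest (0.012247 mol): C 1.000, H 2.667, O 1.000
Multiplying each by 3 gives whole numbers: C 3.00, H 8.00, O 3.00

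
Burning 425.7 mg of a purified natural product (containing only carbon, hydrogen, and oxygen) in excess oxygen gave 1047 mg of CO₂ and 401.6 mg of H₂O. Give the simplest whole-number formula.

C8H15O2

mol C = 1.047 g CO₂ ÷ 44.009 g/mol = 0.023791 mol
mol H = 2 × 0.4016 g H₂O ÷ 18.015 g/mol = 0.044585 mol
mass O = 0.4257 − (0.28575 + 0.044942) = 0.095009 g → mol O = 0.095009 ÷ 15.999 = 0.0059385 mol
Divide by the smallest (0.0059385 mol): C 4.006, H 7.508, O 1.000
Multiplying each by 2 gives whole numbers: C 8.01, H 15.02, O 2.00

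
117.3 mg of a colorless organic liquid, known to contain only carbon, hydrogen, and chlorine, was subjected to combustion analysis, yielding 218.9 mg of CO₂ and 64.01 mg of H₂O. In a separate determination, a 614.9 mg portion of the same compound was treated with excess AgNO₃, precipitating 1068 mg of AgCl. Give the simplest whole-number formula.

C7H10Cl2

mol C = 0.2189 g CO₂ ÷ 44.009 g/mol = 0.0049740 mol
mol H = 2 × 0.06401 g H₂O ÷ 18.015 g/mol = 0.0071063 mol
From the AgCl data: mol Cl per gram of compound = (1.068 ÷ 143.318) ÷ 0.6149 = 0.012119 mol/g, so in the 0.1173 g combustion sample mol Cl = 0.0014216 mol
Divide by the smallest (0.0014216 mol): C 3.499, H 4.999, Cl 1.000
Multiplying each by 2 gives whole numbers: C 7.00, H 10.00, Cl 2.00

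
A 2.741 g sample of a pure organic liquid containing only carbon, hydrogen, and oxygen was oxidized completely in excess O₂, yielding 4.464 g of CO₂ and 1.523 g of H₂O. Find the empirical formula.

C6H10O5

mol C = 4.464 g CO₂ ÷ 44.009 g/mol = 0.10143 mol
mol H = 2 × 1.523 g H₂O ÷ 18.015 g/mol = 0.16908 mol
mass O = 2.741 − (1.2183 + 0.17043) = 1.3522 g → mol O = 1.3522 ÷ 15.999 = 0.084521 mol
Divide by the smallest (0.084521 mol): C 1.200, H 2.000, O 1.000
Multiplying each by 5 gives whole numbers: C 6.00, H 10.00, O 5.00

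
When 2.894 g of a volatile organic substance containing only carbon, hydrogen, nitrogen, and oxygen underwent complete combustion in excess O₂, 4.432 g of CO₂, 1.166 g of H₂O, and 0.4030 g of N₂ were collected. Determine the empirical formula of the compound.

C7H9N2O5

mol C = 4.432 g CO₂ ÷ 44.009 g/mol = 0.10071 mol
mol H = 2 × 1.166 g H₂O ÷ 18.015 g/mol = 0.12945 mol
mol N = 2 × 0.4030 g N₂ ÷ 28.014 g/mol = 0.028771 mol
mass O = 2.894 − (1.2096 + 0.13048 + 0.40300) = 1.1509 g → mol O = 1.1509 ÷ 15.999 = 0.071938 mol
Divide by the smallest (0.028771 mol): C 3.500, H 4.499, N 1.000, O 2.500
Multiplying each by 2 gives whole numbers: C 7.00, H 9.00, N 2.00, O 5.00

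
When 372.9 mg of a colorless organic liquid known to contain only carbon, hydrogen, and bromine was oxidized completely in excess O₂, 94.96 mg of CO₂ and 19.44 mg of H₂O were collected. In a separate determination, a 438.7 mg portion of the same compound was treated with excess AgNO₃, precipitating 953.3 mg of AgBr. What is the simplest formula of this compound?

CHBr2

mol C = 0.09496 g CO₂ ÷ 44.009 g/mol = 0.0021577 mol
mol H = 2 × 0.01944 g H₂O ÷ 18.015 g/mol = 0.0021582 mol
From the AgBr data: mol Br per gram of compound = (0.9533 ÷ 187.772) ÷ 0.4387 = 0.011573 mol/g, so in the 0.3729 g combustion sample mol Br = 0.0043154 mol
Divide by the smallest (0.0021577 mol): C 1.000, H 1.000, Br 2.000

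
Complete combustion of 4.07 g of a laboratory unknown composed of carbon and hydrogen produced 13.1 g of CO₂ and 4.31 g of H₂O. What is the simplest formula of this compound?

C5H8

mol C = 13.1 g CO₂ ÷ 44.009 g/mol = 0.2977 mol
mol H = 2 × 4.31 g H₂O ÷ 18.015 g/mol = 0.4785 mol
Divide by the smallest (0.2977 mol): C 1.000, H 1.607
Multiplying each by 5 gives whole numbers: C 5.00, H 8.04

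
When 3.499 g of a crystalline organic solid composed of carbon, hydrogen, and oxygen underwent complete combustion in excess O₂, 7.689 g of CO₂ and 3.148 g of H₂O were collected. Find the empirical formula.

C8H16O3

mol C = 7.689 g CO₂ ÷ 44.009 g/mol = 0.17471 mol
mol H = 2 × 3.148 g H₂O ÷ 18.015 g/mol = 0.34949 mol
mass O = 3.499 − (2.0985 + 0.35228) = 1.0482 g → mol O = 1.0482 ÷ 15.999 = 0.065518 mol
Divide by the smallest (0.065518 mol): C 2.667, H 5.334, O 1.000
Multiplying each by 3 gives whole numbers: C 8.00, H 16.00, O 3.00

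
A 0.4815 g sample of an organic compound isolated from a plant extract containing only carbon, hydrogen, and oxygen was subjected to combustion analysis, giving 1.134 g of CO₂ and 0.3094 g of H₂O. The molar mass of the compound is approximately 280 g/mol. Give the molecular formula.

C15H20O5

mol C = 1.134 g CO₂ ÷ 44.009 g/mol = 0.025767 mol
mol H = 2 × 0.3094 g H₂O ÷ 18.015 g/mol = 0.034349 mol
mass O = 0.4815 − (0.30949 + 0.034624) = 0.13738 g → mol O = 0.13738 ÷ 15.999 = 0.0085870 mol
Divide by the smallest (0.0085870 mol): C 3.001, H 4.000, O 1.000
Empirical formula: C3H4O
Empirical-formula mass = 56.06 g/mol; 280 ÷ 56.06 ≈ 5, so the molecular formula is C15H20O5.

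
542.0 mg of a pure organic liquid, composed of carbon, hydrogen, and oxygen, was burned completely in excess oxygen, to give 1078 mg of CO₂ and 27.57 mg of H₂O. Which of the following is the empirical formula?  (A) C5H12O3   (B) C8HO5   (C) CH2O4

(B) C8HO5

mol C = 1.078 g CO₂ ÷ 44.009 g/mol = 0.024495 mol
mol H = 2 × 0.02757 g H₂O ÷ 18.015 g/mol = 0.0030608 mol
mass O = 0.5420 − (0.29421 + 0.0030853) = 0.24471 g → mol O = 0.24471 ÷ 15.999 = 0.015295 mol
Divide by the smallest (0.0030608 mol): C 8.003, H 1.000, O 4.997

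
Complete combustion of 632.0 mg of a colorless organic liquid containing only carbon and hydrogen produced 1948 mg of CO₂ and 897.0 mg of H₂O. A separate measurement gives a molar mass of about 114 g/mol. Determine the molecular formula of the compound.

mol C = 1.948 g CO₂ ÷ 44.009 g/mol = 0.044264 mol
mol H = 2 × 0.8970 g H₂O ÷ 18.015 g/mol = 0.099584 mol
Divide by the smallest (0.044264 mol): C 1.000, H 2.250
Multiplying each by 4 gives whole numbers: C 4.00, H 9.00
Empirical formula: C4H9
Empirical-formula mass = 57.12 g/mol; 114 ÷ 57.12 ≈ 2, so the molecular formula is C8H18.

C8H18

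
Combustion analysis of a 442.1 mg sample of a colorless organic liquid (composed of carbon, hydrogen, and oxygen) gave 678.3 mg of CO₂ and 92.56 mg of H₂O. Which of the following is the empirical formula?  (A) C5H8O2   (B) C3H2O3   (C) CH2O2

(B) C3H2O3

mol C = 0.6783 g CO₂ ÷ 44.009 g/mol = 0.015413 mol
mol H = 2 × 0.09256 g H₂O ÷ 18.015 g/mol = 0.010276 mol
mass O = 0.4421 − (0.18512 + 0.010358) = 0.24662 g → mol O = 0.24662 ÷ 15.999 = 0.015415 mol
Divide by the smallest (0.010276 mol): C 1.500, H 1.000, O 1.500
Multiplying each by 2 gives whole numbers: C 3.00, H 2.00, O 3.00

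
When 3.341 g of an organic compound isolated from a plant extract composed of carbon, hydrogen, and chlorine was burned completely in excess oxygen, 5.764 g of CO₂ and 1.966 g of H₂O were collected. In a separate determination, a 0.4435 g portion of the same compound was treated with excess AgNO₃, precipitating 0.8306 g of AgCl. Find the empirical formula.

C3H5Cl

mol C = 5.764 g CO₂ ÷ 44.009 g/mol = 0.13097 mol
mol H = 2 × 1.966 g H₂O ÷ 18.015 g/mol = 0.21826 mol
From the AgCl data: mol Cl per gram of compound = (0.8306 ÷ 143.318) ÷ 0.4435 = 0.013068 mol/g, so in the 3.341 g combustion sample mol Cl = 0.043659 mol
Divide by the smallest (0.043659 mol): C 3.000, H 4.999, Cl 1.000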